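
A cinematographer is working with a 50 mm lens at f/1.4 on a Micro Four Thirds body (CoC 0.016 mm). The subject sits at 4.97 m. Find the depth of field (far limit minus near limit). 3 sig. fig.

439 mm

Hyperfocal distance H = f²/(N·c) + f = 50²/(1.4 × 0.016) + 50 = 2500/0.0224 + 50 ≈ 111657.1 mm ≈ 111.7 m.
Near limit Dn = s·(H − f)/(H + s − 2f) = 4970 × (111657.1 − 50) / (111657.1 + 4970 − 2 × 50) = 4970 × 111607.1 / 116527.1 ≈ 4760.16 mm.
Far limit Df = s·(H − f)/(H − s) = 4970 × (111657.1 − 50) / (111657.1 − 4970) = 4970 × 111607.1 / 106687.1 ≈ 5199.20 mm.
Depth of field = Df − Dn = 5199.20 − 4760.16 ≈ 439.04 mm.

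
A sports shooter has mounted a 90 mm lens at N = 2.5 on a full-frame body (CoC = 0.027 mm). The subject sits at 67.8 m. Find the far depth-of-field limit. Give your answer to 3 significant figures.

156 m

Hyperfocal distance H = f²/(N·c) + f = 90²/(2.5 × 0.027) + 90 = 8100/0.0675 + 90 ≈ 120090.0 mm ≈ 120.1 m.
Far limit Df = s·(H − f)/(H − s) = 67800 × (120090.0 − 90) / (120090.0 − 67800) = 67800 × 120000.0 / 52290.0 ≈ 155594 mm ≈ 156 m.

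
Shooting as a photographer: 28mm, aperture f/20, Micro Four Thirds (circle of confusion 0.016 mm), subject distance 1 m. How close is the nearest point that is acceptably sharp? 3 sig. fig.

Hyperfocal distance H = f²/(N·c) + f = 28²/(20 × 0.016) + 28 = 784/0.32 + 28 ≈ 2478.0 mm ≈ 2.478 m.
Near limit Dn = s·(H − f)/(H + s − 2f) = 1000 × (2478.0 − 28) / (2478.0 + 1000 − 2 × 28) = 1000 × 2450.0 / 3422.0 ≈ 715.96 mm ≈ 0.716 m.

0.716 m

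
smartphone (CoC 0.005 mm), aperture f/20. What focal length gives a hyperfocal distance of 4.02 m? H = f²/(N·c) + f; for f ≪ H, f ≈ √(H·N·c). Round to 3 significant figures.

From H = f²/(N·c) + f, with f ≪ H: f ≈ √(H·N·c) = √(4020 × 20 × 0.005) = √402.00 ≈ 20.05 mm.
Exact: f² + N·c·f − N·c·H = 0 ⇒ f = (−N·c + √((N·c)² + 4·N·c·H))/2 = (−0.1 + √1608.0)/2 ≈ 20.000 mm ≈ 20.0 mm.

20.0 mm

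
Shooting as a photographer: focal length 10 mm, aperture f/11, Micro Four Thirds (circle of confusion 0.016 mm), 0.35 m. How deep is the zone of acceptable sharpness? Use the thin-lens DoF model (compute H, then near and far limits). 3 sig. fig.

Hyperfocal distance H = f²/(N·c) + f = 10²/(11 × 0.016) + 10 = 100/0.176 + 10 ≈ 578.2 mm ≈ 0.578 m.
Near limit Dn = s·(H − f)/(H + s − 2f) = 350 × (578.2 − 10) / (578.2 + 350 − 2 × 10) = 350 × 568.2 / 908.2 ≈ 218.97 mm.
Far limit Df = s·(H − f)/(H − s) = 350 × (578.2 − 10) / (578.2 − 350) = 350 × 568.2 / 228.2 ≈ 871.51 mm.
Depth of field = Df − Dn = 871.51 − 218.97 ≈ 652.54 mm ≈ 0.653 m.

0.653 m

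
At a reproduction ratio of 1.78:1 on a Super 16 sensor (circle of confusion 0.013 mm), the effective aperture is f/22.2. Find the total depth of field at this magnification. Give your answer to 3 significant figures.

0.182 mm

At magnification m, DoF ≈ 2·N_eff·c/m² = 2 × 22.2 × 0.013 / 1.78² = 0.5772 / 3.168 ≈ 0.182 mm.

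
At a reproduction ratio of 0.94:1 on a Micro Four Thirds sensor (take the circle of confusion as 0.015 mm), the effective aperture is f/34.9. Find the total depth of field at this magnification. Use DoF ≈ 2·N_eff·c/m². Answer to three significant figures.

At magnification m, DoF ≈ 2·N_eff·c/m² = 2 × 34.9 × 0.015 / 0.94² = 1.047 / 0.8836 ≈ 1.18 mm.

1.18 mm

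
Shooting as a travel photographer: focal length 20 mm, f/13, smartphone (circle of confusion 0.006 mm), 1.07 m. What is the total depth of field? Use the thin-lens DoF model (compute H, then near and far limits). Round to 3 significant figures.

457 mm

Hyperfocal distance H = f²/(N·c) + f = 20²/(13 × 0.006) + 20 = 400/0.078 + 20 ≈ 5148.2 mm ≈ 5.148 m.
Near limit Dn = s·(H − f)/(H + s − 2f) = 1070 × (5148.2 − 20) / (5148.2 + 1070 − 2 × 20) = 1070 × 5128.2 / 6178.2 ≈ 888.15 mm.
Far limit Df = s·(H − f)/(H − s) = 1070 × (5148.2 − 20) / (5148.2 − 1070) = 1070 × 5128.2 / 4078.2 ≈ 1345.49 mm.
Depth of field = Df − Dn = 1345.49 − 888.15 ≈ 457.34 mm.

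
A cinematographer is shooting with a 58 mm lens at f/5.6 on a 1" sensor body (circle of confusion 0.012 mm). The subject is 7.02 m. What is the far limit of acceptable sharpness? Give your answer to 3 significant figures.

Hyperfocal distance H = f²/(N·c) + f = 58²/(5.6 × 0.012) + 58 = 3364/0.0672 + 58 ≈ 50117.5 mm ≈ 50.12 m.
Far limit Df = s·(H − f)/(H − s) = 7020 × (50117.5 − 58) / (50117.5 − 7020) = 7020 × 50059.5 / 43097.5 ≈ 8154.0 mm ≈ 8.15 m.

8.15 m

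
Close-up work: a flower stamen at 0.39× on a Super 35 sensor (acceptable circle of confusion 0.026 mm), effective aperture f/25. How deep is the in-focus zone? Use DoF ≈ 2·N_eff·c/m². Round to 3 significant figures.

At magnification m, DoF ≈ 2·N_eff·c/m² = 2 × 25 × 0.026 / 0.39² = 1.3 / 0.1521 ≈ 8.55 mm.

8.55 mm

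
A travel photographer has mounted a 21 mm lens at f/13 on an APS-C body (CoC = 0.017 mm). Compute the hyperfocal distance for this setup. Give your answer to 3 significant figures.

2.02 m

Hyperfocal distance H = f²/(N·c) + f = 21²/(13 × 0.017) + 21 = 441/0.221 + 21 ≈ 2016.5 mm ≈ 2.02 m.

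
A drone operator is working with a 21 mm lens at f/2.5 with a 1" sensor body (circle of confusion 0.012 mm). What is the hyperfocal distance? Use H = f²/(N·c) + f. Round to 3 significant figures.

14.7 m

Hyperfocal distance H = f²/(N·c) + f = 21²/(2.5 × 0.012) + 21 = 441/0.03 + 21 ≈ 14721.0 mm ≈ 14.7 m.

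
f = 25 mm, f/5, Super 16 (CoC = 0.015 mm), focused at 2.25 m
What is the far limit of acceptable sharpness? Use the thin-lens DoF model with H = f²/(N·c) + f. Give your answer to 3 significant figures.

3.07 m

Hyperfocal distance H = f²/(N·c) + f = 25²/(5 × 0.015) + 25 = 625/0.075 + 25 ≈ 8358.3 mm ≈ 8.358 m.
Far limit Df = s·(H − f)/(H − s) = 2250 × (8358.3 − 25) / (8358.3 − 2250) = 2250 × 8333.3 / 6108.3 ≈ 3069.6 mm ≈ 3.07 m.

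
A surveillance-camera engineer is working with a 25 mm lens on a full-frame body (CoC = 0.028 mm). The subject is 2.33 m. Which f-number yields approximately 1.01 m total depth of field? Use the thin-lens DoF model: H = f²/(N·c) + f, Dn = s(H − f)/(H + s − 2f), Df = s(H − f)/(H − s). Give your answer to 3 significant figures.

Write h = H − f = f²/(N·c). The thin-lens limits are Dn = s·h/(h + (s−f)) and Df = s·h/(h − (s−f)), so DoF = Df − Dn = 2·s·(s−f)·h / (h² − (s−f)²).
That is a quadratic in h: DoF·h² − 2·s·(s−f)·h − DoF·(s−f)² = 0 ⇒ h = (s−f)·(s + √(s² + DoF²)) / DoF = 2305 × (2330 + √(2330² + 1010²)) / 1010 = 2305 × (2330 + 2539.49) / 1010 ≈ 11113 mm.
Then N = f²/(c·h) = 25² / (0.028 × 11113) = 625 / 311.17 ≈ 2.01.

f/2.01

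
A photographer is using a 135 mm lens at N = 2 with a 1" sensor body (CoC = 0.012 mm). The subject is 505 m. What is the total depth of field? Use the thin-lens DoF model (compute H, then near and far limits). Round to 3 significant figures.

Hyperfocal distance H = f²/(N·c) + f = 135²/(2 × 0.012) + 135 = 18225/0.024 + 135 ≈ 759510.0 mm ≈ 759.5 m.
Near limit Dn = s·(H − f)/(H + s − 2f) = 505000 × (759510.0 − 135) / (759510.0 + 505000 − 2 × 135) = 505000 × 759375.0 / 1264240.0 ≈ 303332 mm.
Far limit Df = s·(H − f)/(H − s) = 505000 × (759510.0 − 135) / (759510.0 − 505000) = 505000 × 759375.0 / 254510.0 ≈ 1506756 mm.
Depth of field = Df − Dn = 1506756 − 303332 ≈ 1203424 mm ≈ 1200 m.

1200 m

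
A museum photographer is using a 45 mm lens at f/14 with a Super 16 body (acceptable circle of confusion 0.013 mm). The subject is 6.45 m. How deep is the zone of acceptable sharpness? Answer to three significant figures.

11.1 m

Hyperfocal distance H = f²/(N·c) + f = 45²/(14 × 0.013) + 45 = 2025/0.182 + 45 ≈ 11171.4 mm ≈ 11.17 m.
Near limit Dn = s·(H − f)/(H + s − 2f) = 6450 × (11171.4 − 45) / (11171.4 + 6450 − 2 × 45) = 6450 × 11126.4 / 17531.4 ≈ 4094 mm.
Far limit Df = s·(H − f)/(H − s) = 6450 × (11171.4 − 45) / (11171.4 − 6450) = 6450 × 11126.4 / 4721.4 ≈ 15200 mm.
Depth of field = Df − Dn = 15200 − 4094 ≈ 11106 mm ≈ 11.1 m.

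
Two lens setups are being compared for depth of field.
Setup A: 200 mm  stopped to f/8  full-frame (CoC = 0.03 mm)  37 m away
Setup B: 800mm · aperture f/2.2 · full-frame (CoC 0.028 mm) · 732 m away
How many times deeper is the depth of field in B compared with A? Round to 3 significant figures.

6.03

Setup A: H = 200²/(8×0.03) + 200 ≈ 166866.7 mm; DoF = Df − Dn = 47485 − 30308 ≈ 17177 mm.
Setup B: H = 800²/(2.2×0.028) + 800 ≈ 10390410.4 mm; DoF = Df − Dn = 787417 − 683871 ≈ 103546 mm.
Ratio = 103546 / 17177 ≈ 6.03.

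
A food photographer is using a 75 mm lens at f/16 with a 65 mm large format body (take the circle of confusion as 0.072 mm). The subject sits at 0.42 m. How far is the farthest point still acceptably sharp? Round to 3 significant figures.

452 mm

Hyperfocal distance H = f²/(N·c) + f = 75²/(16 × 0.072) + 75 = 5625/1.152 + 75 ≈ 4957.8 mm ≈ 4.958 m.
Far limit Df = s·(H − f)/(H − s) = 420 × (4957.8 − 75) / (4957.8 − 420) = 420 × 4882.8 / 4537.8 ≈ 451.93 mm.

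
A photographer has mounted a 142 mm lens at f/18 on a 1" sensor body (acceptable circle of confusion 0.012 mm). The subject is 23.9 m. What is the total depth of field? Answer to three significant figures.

Hyperfocal distance H = f²/(N·c) + f = 142²/(18 × 0.012) + 142 = 20164/0.216 + 142 ≈ 93493.9 mm ≈ 93.49 m.
Near limit Dn = s·(H − f)/(H + s − 2f) = 23900 × (93493.9 − 142) / (93493.9 + 23900 − 2 × 142) = 23900 × 93351.9 / 117109.9 ≈ 19051 mm.
Far limit Df = s·(H − f)/(H − s) = 23900 × (93493.9 − 142) / (93493.9 − 23900) = 23900 × 93351.9 / 69593.9 ≈ 32059 mm.
Depth of field = Df − Dn = 32059 − 19051 ≈ 13008 mm ≈ 13.0 m.

13.0 m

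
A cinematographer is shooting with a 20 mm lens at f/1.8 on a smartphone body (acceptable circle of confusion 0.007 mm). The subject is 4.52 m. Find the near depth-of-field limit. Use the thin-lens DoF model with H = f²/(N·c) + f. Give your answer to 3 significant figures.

Hyperfocal distance H = f²/(N·c) + f = 20²/(1.8 × 0.007) + 20 = 400/0.0126 + 20 ≈ 31766.0 mm ≈ 31.77 m.
Near limit Dn = s·(H − f)/(H + s − 2f) = 4520 × (31766.0 − 20) / (31766.0 + 4520 − 2 × 20) = 4520 × 31746.0 / 36246.0 ≈ 3958.8 mm ≈ 3.96 m.

3.96 m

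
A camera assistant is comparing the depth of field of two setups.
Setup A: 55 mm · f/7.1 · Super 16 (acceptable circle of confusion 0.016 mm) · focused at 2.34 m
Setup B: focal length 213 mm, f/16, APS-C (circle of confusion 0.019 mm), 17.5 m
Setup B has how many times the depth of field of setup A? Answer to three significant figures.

Setup A: H = 55²/(7.1×0.016) + 55 ≈ 26683.5 mm; DoF = Df − Dn = 2559.64 − 2155.07 ≈ 404.57 mm.
Setup B: H = 213²/(16×0.019) + 213 ≈ 149453.1 mm; DoF = Df − Dn = 19792.7 − 15683.3 ≈ 4109.4 mm.
Ratio = 4109.4 / 404.57 ≈ 10.2.

10.2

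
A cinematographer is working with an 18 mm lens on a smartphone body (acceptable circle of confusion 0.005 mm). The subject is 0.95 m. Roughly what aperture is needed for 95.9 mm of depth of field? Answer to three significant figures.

Write h = H − f = f²/(N·c). The thin-lens limits are Dn = s·h/(h + (s−f)) and Df = s·h/(h − (s−f)), so DoF = Df − Dn = 2·s·(s−f)·h / (h² − (s−f)²).
That is a quadratic in h: DoF·h² − 2·s·(s−f)·h − DoF·(s−f)² = 0 ⇒ h = (s−f)·(s + √(s² + DoF²)) / DoF = 932 × (950 + √(950² + 95.9²)) / 95.9 = 932 × (950 + 954.828) / 95.9 ≈ 18512 mm.
Then N = f²/(c·h) = 18² / (0.005 × 18512) = 324 / 92.560 ≈ 3.50.

f/3.50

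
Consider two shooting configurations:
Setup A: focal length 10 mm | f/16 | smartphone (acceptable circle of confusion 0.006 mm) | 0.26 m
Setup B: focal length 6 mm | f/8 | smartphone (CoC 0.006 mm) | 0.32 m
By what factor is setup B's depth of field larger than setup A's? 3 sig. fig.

Setup A: H = 10²/(16×0.006) + 10 ≈ 1051.7 mm; DoF = Df − Dn = 342.11 − 209.68 ≈ 132.43 mm.
Setup B: H = 6²/(8×0.006) + 6 ≈ 756.0 mm; DoF = Df − Dn = 550.46 − 225.56 ≈ 324.90 mm.
Ratio = 324.90 / 132.43 ≈ 2.45.

2.45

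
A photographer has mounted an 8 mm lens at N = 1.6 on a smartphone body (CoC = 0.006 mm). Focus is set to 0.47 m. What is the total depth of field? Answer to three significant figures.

65.5 mm

Hyperfocal distance H = f²/(N·c) + f = 8²/(1.6 × 0.006) + 8 = 64/0.0096 + 8 ≈ 6674.7 mm ≈ 6.675 m.
Near limit Dn = s·(H − f)/(H + s − 2f) = 470 × (6674.7 − 8) / (6674.7 + 470 − 2 × 8) = 470 × 6666.7 / 7128.7 ≈ 439.540 mm.
Far limit Df = s·(H − f)/(H − s) = 470 × (6674.7 − 8) / (6674.7 − 470) = 470 × 6666.7 / 6204.7 ≈ 504.996 mm.
Depth of field = Df − Dn = 504.996 − 439.540 ≈ 65.456 mm.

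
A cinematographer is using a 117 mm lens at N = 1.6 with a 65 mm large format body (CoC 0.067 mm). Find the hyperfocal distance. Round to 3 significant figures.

128 m

Hyperfocal distance H = f²/(N·c) + f = 117²/(1.6 × 0.067) + 117 = 13689/0.1072 + 117 ≈ 127812.9 mm ≈ 128 m.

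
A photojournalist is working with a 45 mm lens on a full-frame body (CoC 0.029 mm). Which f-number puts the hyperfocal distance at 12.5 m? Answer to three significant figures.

f/5.61

Rearrange H = f²/(N·c) + f for N: N = f² / ((H − f)·c).
N = 45² / ((12500 − 45) × 0.029) = 2025 / 361.2 ≈ 5.61.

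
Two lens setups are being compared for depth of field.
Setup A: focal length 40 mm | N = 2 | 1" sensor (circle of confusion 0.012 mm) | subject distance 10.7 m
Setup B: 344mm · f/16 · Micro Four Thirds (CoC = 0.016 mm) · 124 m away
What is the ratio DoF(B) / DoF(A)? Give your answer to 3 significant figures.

Setup A: H = 40²/(2×0.012) + 40 ≈ 66706.7 mm; DoF = Df − Dn = 12736.6 − 9224.9 ≈ 3511.7 mm.
Setup B: H = 344²/(16×0.016) + 344 ≈ 462594.0 mm; DoF = Df − Dn = 169285 − 97830 ≈ 71455 mm.
Ratio = 71455 / 3511.7 ≈ 20.3.

20.3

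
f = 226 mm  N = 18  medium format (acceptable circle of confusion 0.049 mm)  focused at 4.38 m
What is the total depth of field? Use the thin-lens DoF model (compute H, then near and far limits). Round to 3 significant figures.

0.632 m

Hyperfocal distance H = f²/(N·c) + f = 226²/(18 × 0.049) + 226 = 51076/0.882 + 226 ≈ 58135.3 mm ≈ 58.14 m.
Near limit Dn = s·(H − f)/(H + s − 2f) = 4380 × (58135.3 − 226) / (58135.3 + 4380 − 2 × 226) = 4380 × 57909.3 / 62063.3 ≈ 4086.84 mm.
Far limit Df = s·(H − f)/(H − s) = 4380 × (58135.3 − 226) / (58135.3 − 4380) = 4380 × 57909.3 / 53755.3 ≈ 4718.47 mm.
Depth of field = Df − Dn = 4718.47 − 4086.84 ≈ 631.63 mm ≈ 0.632 m.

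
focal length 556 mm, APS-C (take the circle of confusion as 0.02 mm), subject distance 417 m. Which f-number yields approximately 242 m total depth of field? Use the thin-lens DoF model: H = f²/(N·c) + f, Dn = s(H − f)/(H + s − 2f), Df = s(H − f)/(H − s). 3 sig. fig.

Write h = H − f = f²/(N·c). The thin-lens limits are Dn = s·h/(h + (s−f)) and Df = s·h/(h − (s−f)), so DoF = Df − Dn = 2·s·(s−f)·h / (h² − (s−f)²).
That is a quadratic in h: DoF·h² − 2·s·(s−f)·h − DoF·(s−f)² = 0 ⇒ h = (s−f)·(s + √(s² + DoF²)) / DoF = 416444 × (417000 + √(417000² + 242000²)) / 242000 = 416444 × (417000 + 482134) / 242000 ≈ 1547268 mm.
Then N = f²/(c·h) = 556² / (0.02 × 1547268) = 309136 / 30945 ≈ 9.99.

f/9.99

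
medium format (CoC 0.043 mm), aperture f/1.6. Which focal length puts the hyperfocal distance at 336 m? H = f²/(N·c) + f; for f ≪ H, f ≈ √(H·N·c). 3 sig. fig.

From H = f²/(N·c) + f, with f ≪ H: f ≈ √(H·N·c) = √(336000 × 1.6 × 0.043) = √23117 ≈ 152.0 mm.
The +f correction barely moves this — solving exactly, f² + N·c·f − N·c·H = 0 ⇒ f = (−N·c + √((N·c)² + 4·N·c·H))/2 = (−0.0688 + √92467)/2 ≈ 152.01 mm, so f ≈ 152 mm.

152 mm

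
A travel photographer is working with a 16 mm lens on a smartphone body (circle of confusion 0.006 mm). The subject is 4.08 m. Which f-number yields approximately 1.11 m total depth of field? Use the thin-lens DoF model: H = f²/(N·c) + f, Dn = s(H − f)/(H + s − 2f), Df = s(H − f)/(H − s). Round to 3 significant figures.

Write h = H − f = f²/(N·c). The thin-lens limits are Dn = s·h/(h + (s−f)) and Df = s·h/(h − (s−f)), so DoF = Df − Dn = 2·s·(s−f)·h / (h² − (s−f)²).
That is a quadratic in h: DoF·h² − 2·s·(s−f)·h − DoF·(s−f)² = 0 ⇒ h = (s−f)·(s + √(s² + DoF²)) / DoF = 4064 × (4080 + √(4080² + 1110²)) / 1110 = 4064 × (4080 + 4228.30) / 1110 ≈ 30419 mm.
Then N = f²/(c·h) = 16² / (0.006 × 30419) = 256 / 182.51 ≈ 1.40.

f/1.40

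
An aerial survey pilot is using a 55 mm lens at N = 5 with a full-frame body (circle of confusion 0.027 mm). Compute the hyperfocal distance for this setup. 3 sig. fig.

Hyperfocal distance H = f²/(N·c) + f = 55²/(5 × 0.027) + 55 = 3025/0.135 + 55 ≈ 22462.4 mm ≈ 22.5 m.

22.5 m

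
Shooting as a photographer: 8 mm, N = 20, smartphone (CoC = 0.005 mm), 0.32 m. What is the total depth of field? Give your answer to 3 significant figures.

Hyperfocal distance H = f²/(N·c) + f = 8²/(20 × 0.005) + 8 = 64/0.1 + 8 ≈ 648.0 mm ≈ 0.648 m.
Near limit Dn = s·(H − f)/(H + s − 2f) = 320 × (648.0 − 8) / (648.0 + 320 − 2 × 8) = 320 × 640.0 / 952.0 ≈ 215.13 mm.
Far limit Df = s·(H − f)/(H − s) = 320 × (648.0 − 8) / (648.0 − 320) = 320 × 640.0 / 328.0 ≈ 624.39 mm.
Depth of field = Df − Dn = 624.39 − 215.13 ≈ 409.26 mm.

409 mm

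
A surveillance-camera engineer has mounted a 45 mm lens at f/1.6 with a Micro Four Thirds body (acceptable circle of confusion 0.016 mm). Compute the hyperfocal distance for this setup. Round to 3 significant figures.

Hyperfocal distance H = f²/(N·c) + f = 45²/(1.6 × 0.016) + 45 = 2025/0.0256 + 45 ≈ 79146.6 mm ≈ 79.1 m.

79.1 m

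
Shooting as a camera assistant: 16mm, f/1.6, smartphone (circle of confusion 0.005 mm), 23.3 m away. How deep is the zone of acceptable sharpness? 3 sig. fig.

Hyperfocal distance H = f²/(N·c) + f = 16²/(1.6 × 0.005) + 16 = 256/0.008 + 16 ≈ 32016.0 mm ≈ 32.02 m.
Near limit Dn = s·(H − f)/(H + s − 2f) = 23300 × (32016.0 − 16) / (32016.0 + 23300 − 2 × 16) = 23300 × 32000.0 / 55284.0 ≈ 13487 mm.
Far limit Df = s·(H − f)/(H − s) = 23300 × (32016.0 − 16) / (32016.0 − 23300) = 23300 × 32000.0 / 8716.0 ≈ 85544 mm.
Depth of field = Df − Dn = 85544 − 13487 ≈ 72057 mm ≈ 72.1 m.

72.1 m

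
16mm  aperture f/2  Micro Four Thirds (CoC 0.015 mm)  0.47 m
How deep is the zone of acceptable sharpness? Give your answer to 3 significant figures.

Hyperfocal distance H = f²/(N·c) + f = 16²/(2 × 0.015) + 16 = 256/0.03 + 16 ≈ 8549.3 mm ≈ 8.549 m.
Near limit Dn = s·(H − f)/(H + s − 2f) = 470 × (8549.3 − 16) / (8549.3 + 470 − 2 × 16) = 470 × 8533.3 / 8987.3 ≈ 446.258 mm.
Far limit Df = s·(H − f)/(H − s) = 470 × (8549.3 − 16) / (8549.3 − 470) = 470 × 8533.3 / 8079.3 ≈ 496.411 mm.
Depth of field = Df − Dn = 496.411 − 446.258 ≈ 50.153 mm.

50.2 mm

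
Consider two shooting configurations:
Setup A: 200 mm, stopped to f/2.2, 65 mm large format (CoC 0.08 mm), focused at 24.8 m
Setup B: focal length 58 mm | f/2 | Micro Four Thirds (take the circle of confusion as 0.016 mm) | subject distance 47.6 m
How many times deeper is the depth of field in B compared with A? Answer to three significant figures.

Setup A: H = 200²/(2.2×0.08) + 200 ≈ 227472.7 mm; DoF = Df − Dn = 27810.2 − 22377.8 ≈ 5432.4 mm.
Setup B: H = 58²/(2×0.016) + 58 ≈ 105183.0 mm; DoF = Df − Dn = 86900 − 32777 ≈ 54123 mm.
Ratio = 54123 / 5432.4 ≈ 9.96.

9.96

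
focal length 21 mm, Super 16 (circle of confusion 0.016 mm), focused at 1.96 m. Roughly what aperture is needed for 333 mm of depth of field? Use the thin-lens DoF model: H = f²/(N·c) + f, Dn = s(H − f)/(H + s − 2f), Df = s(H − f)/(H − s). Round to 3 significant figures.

f/1.20

Write h = H − f = f²/(N·c). The thin-lens limits are Dn = s·h/(h + (s−f)) and Df = s·h/(h − (s−f)), so DoF = Df − Dn = 2·s·(s−f)·h / (h² − (s−f)²).
That is a quadratic in h: DoF·h² − 2·s·(s−f)·h − DoF·(s−f)² = 0 ⇒ h = (s−f)·(s + √(s² + DoF²)) / DoF = 1939 × (1960 + √(1960² + 333²)) / 333 = 1939 × (1960 + 1988.09) / 333 ≈ 22989 mm.
Then N = f²/(c·h) = 21² / (0.016 × 22989) = 441 / 367.82 ≈ 1.20.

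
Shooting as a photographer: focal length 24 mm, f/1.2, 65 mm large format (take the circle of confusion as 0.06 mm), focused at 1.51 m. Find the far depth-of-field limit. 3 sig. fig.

1.85 m

Hyperfocal distance H = f²/(N·c) + f = 24²/(1.2 × 0.06) + 24 = 576/0.072 + 24 ≈ 8024.0 mm ≈ 8.024 m.
Far limit Df = s·(H − f)/(H − s) = 1510 × (8024.0 − 24) / (8024.0 − 1510) = 1510 × 8000.0 / 6514.0 ≈ 1854.5 mm ≈ 1.85 m.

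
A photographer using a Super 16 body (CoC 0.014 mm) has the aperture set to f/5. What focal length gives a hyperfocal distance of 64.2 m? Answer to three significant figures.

67.0 mm

From H = f²/(N·c) + f, with f ≪ H: f ≈ √(H·N·c) = √(64200 × 5 × 0.014) = √4494.0 ≈ 67.04 mm.
The +f correction barely moves this — solving exactly, f² + N·c·f − N·c·H = 0 ⇒ f = (−N·c + √((N·c)² + 4·N·c·H))/2 = (−0.07 + √17976)/2 ≈ 67.002 mm, so f ≈ 67.0 mm.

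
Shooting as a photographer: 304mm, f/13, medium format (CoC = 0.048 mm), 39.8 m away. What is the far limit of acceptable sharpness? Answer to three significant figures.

Hyperfocal distance H = f²/(N·c) + f = 304²/(13 × 0.048) + 304 = 92416/0.624 + 304 ≈ 148406.6 mm ≈ 148.4 m.
Far limit Df = s·(H − f)/(H − s) = 39800 × (148406.6 − 304) / (148406.6 − 39800) = 39800 × 148102.6 / 108606.6 ≈ 54274 mm ≈ 54.3 m.

54.3 m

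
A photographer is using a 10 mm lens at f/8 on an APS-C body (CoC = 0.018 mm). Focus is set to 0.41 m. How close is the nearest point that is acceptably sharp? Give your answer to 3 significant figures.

Hyperfocal distance H = f²/(N·c) + f = 10²/(8 × 0.018) + 10 = 100/0.144 + 10 ≈ 704.4 mm ≈ 0.704 m.
Near limit Dn = s·(H − f)/(H + s − 2f) = 410 × (704.4 − 10) / (704.4 + 410 − 2 × 10) = 410 × 694.4 / 1094.4 ≈ 260.15 mm.

260 mm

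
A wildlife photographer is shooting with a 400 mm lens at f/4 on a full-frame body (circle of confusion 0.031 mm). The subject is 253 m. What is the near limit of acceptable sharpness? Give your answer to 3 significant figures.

Hyperfocal distance H = f²/(N·c) + f = 400²/(4 × 0.031) + 400 = 160000/0.124 + 400 ≈ 1290722.6 mm ≈ 1291 m.
Near limit Dn = s·(H − f)/(H + s − 2f) = 253000 × (1290722.6 − 400) / (1290722.6 + 253000 − 2 × 400) = 253000 × 1290322.6 / 1542922.6 ≈ 211580 mm ≈ 212 m.

212 m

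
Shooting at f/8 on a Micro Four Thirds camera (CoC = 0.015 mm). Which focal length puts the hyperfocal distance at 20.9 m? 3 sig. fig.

From H = f²/(N·c) + f, with f ≪ H: f ≈ √(H·N·c) = √(20900 × 8 × 0.015) = √2508.0 ≈ 50.08 mm.
Exact: f² + N·c·f − N·c·H = 0 ⇒ f = (−N·c + √((N·c)² + 4·N·c·H))/2 = (−0.12 + √10032)/2 ≈ 50.020 mm ≈ 50.0 mm.

50.0 mm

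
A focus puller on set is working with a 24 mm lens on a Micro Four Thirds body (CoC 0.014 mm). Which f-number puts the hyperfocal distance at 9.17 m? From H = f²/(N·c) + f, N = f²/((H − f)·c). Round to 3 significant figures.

Rearrange H = f²/(N·c) + f for N: N = f² / ((H − f)·c).
N = 24² / ((9170 − 24) × 0.014) = 576 / 128.0 ≈ 4.50.

f/4.50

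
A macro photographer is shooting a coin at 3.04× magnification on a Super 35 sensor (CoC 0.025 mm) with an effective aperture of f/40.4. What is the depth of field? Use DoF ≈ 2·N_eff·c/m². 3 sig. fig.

0.219 mm

At magnification m, DoF ≈ 2·N_eff·c/m² = 2 × 40.4 × 0.025 / 3.04² = 2.02 / 9.242 ≈ 0.219 mm.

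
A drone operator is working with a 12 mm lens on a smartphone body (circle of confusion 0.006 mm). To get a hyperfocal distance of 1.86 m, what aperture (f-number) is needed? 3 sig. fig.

f/13

Rearrange H = f²/(N·c) + f for N: N = f² / ((H − f)·c).
N = 12² / ((1860 − 12) × 0.006) = 144 / 11.09 ≈ 13.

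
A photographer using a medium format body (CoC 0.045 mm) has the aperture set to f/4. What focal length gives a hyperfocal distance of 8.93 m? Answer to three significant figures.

40.0 mm

From H = f²/(N·c) + f, with f ≪ H: f ≈ √(H·N·c) = √(8930 × 4 × 0.045) = √1607.4 ≈ 40.09 mm.
Exact: f² + N·c·f − N·c·H = 0 ⇒ f = (−N·c + √((N·c)² + 4·N·c·H))/2 = (−0.18 + √6429.6)/2 ≈ 40.002 mm ≈ 40.0 mm.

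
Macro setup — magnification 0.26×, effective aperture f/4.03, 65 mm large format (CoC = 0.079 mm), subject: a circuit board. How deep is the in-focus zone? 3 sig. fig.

9.42 mm

At magnification m, DoF ≈ 2·N_eff·c/m² = 2 × 4.03 × 0.079 / 0.26² = 0.6367 / 0.0676 ≈ 9.42 mm.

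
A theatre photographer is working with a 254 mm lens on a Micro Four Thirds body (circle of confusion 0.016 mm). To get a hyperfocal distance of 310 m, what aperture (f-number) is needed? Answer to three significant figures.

Rearrange H = f²/(N·c) + f for N: N = f² / ((H − f)·c).
N = 254² / ((310000 − 254) × 0.016) = 64516 / 4956 ≈ 13.

f/13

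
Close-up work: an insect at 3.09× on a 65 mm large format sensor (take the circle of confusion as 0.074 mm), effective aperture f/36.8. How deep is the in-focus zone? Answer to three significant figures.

0.570 mm

At magnification m, DoF ≈ 2·N_eff·c/m² = 2 × 36.8 × 0.074 / 3.09² = 5.446 / 9.548 ≈ 0.57 mm.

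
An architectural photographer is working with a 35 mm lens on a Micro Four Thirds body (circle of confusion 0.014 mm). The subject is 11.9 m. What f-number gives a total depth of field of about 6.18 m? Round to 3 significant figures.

f/1.80

Write h = H − f = f²/(N·c). The thin-lens limits are Dn = s·h/(h + (s−f)) and Df = s·h/(h − (s−f)), so DoF = Df − Dn = 2·s·(s−f)·h / (h² − (s−f)²).
That is a quadratic in h: DoF·h² − 2·s·(s−f)·h − DoF·(s−f)² = 0 ⇒ h = (s−f)·(s + √(s² + DoF²)) / DoF = 11865 × (11900 + √(11900² + 6180²)) / 6180 = 11865 × (11900 + 13409.0) / 6180 ≈ 48591 mm.
Then N = f²/(c·h) = 35² / (0.014 × 48591) = 1225 / 680.27 ≈ 1.80.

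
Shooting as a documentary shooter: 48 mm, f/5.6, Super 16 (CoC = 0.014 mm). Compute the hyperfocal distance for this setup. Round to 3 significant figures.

Hyperfocal distance H = f²/(N·c) + f = 48²/(5.6 × 0.014) + 48 = 2304/0.0784 + 48 ≈ 29435.8 mm ≈ 29.4 m.

29.4 m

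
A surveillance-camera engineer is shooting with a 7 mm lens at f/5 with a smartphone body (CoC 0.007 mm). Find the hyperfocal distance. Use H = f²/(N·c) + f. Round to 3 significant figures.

Hyperfocal distance H = f²/(N·c) + f = 7²/(5 × 0.007) + 7 = 49/0.035 + 7 ≈ 1407.0 mm ≈ 1.41 m.

1.41 m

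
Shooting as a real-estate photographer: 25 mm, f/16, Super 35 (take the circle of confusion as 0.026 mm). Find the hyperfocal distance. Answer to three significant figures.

Hyperfocal distance H = f²/(N·c) + f = 25²/(16 × 0.026) + 25 = 625/0.416 + 25 ≈ 1527.4 mm ≈ 1.53 m.

1.53 m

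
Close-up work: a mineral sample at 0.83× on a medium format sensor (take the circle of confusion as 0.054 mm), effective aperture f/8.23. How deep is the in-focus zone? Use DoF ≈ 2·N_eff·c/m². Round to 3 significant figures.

1.29 mm

At magnification m, DoF ≈ 2·N_eff·c/m² = 2 × 8.23 × 0.054 / 0.83² = 0.8888 / 0.6889 ≈ 1.29 mm.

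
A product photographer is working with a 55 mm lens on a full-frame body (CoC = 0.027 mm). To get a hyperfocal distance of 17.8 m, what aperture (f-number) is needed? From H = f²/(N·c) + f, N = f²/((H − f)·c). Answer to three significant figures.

f/6.31

Rearrange H = f²/(N·c) + f for N: N = f² / ((H − f)·c).
N = 55² / ((17800 − 55) × 0.027) = 3025 / 479.1 ≈ 6.31.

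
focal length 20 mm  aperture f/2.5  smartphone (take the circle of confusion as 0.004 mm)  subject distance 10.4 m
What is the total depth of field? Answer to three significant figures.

5.79 m

Hyperfocal distance H = f²/(N·c) + f = 20²/(2.5 × 0.004) + 20 = 400/0.01 + 20 ≈ 40020.0 mm ≈ 40.02 m.
Near limit Dn = s·(H − f)/(H + s − 2f) = 10400 × (40020.0 − 20) / (40020.0 + 10400 − 2 × 20) = 10400 × 40000.0 / 50380.0 ≈ 8257.2 mm.
Far limit Df = s·(H − f)/(H − s) = 10400 × (40020.0 − 20) / (40020.0 − 10400) = 10400 × 40000.0 / 29620.0 ≈ 14044.6 mm.
Depth of field = Df − Dn = 14044.6 − 8257.2 ≈ 5787.4 mm ≈ 5.79 m.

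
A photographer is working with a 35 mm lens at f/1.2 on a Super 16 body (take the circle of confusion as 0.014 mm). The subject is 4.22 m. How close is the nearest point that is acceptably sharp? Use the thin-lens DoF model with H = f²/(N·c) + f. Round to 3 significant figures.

Hyperfocal distance H = f²/(N·c) + f = 35²/(1.2 × 0.014) + 35 = 1225/0.0168 + 35 ≈ 72951.7 mm ≈ 72.95 m.
Near limit Dn = s·(H − f)/(H + s − 2f) = 4220 × (72951.7 − 35) / (72951.7 + 4220 − 2 × 35) = 4220 × 72916.7 / 77101.7 ≈ 3990.9 mm ≈ 3.99 m.

3.99 m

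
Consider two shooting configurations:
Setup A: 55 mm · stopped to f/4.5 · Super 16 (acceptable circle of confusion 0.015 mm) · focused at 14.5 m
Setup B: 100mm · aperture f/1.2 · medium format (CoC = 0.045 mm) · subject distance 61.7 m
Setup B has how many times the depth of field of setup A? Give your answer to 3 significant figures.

4.42

Setup A: H = 55²/(4.5×0.015) + 55 ≈ 44869.8 mm; DoF = Df − Dn = 21397 − 10966 ≈ 10431 mm.
Setup B: H = 100²/(1.2×0.045) + 100 ≈ 185285.2 mm; DoF = Df − Dn = 92454 − 46299 ≈ 46155 mm.
Ratio = 46155 / 10431 ≈ 4.42.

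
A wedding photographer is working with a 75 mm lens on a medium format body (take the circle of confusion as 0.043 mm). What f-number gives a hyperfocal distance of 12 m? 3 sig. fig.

f/11

Rearrange H = f²/(N·c) + f for N: N = f² / ((H − f)·c).
N = 75² / ((12000 − 75) × 0.043) = 5625 / 512.8 ≈ 11.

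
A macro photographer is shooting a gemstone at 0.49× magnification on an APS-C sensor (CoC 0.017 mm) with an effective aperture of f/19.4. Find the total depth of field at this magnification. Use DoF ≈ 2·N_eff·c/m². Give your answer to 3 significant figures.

At magnification m, DoF ≈ 2·N_eff·c/m² = 2 × 19.4 × 0.017 / 0.49² = 0.6596 / 0.2401 ≈ 2.75 mm.

2.75 mm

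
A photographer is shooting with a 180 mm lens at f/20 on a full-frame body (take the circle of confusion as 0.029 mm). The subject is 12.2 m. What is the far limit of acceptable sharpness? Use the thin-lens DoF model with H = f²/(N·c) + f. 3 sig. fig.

Hyperfocal distance H = f²/(N·c) + f = 180²/(20 × 0.029) + 180 = 32400/0.58 + 180 ≈ 56042.1 mm ≈ 56.04 m.
Far limit Df = s·(H − f)/(H − s) = 12200 × (56042.1 − 180) / (56042.1 − 12200) = 12200 × 55862.1 / 43842.1 ≈ 15545 mm ≈ 15.5 m.

15.5 m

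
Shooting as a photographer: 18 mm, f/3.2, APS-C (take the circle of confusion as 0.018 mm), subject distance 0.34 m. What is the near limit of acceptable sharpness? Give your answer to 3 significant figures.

322 mm

Hyperfocal distance H = f²/(N·c) + f = 18²/(3.2 × 0.018) + 18 = 324/0.0576 + 18 ≈ 5643.0 mm ≈ 5.643 m.
Near limit Dn = s·(H − f)/(H + s − 2f) = 340 × (5643.0 − 18) / (5643.0 + 340 − 2 × 18) = 340 × 5625.0 / 5947.0 ≈ 321.59 mm.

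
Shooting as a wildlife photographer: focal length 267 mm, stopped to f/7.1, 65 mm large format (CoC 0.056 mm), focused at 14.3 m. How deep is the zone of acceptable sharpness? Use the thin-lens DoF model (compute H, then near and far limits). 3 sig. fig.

2.25 m

Hyperfocal distance H = f²/(N·c) + f = 267²/(7.1 × 0.056) + 267 = 71289/0.3976 + 267 ≈ 179565.3 mm ≈ 179.6 m.
Near limit Dn = s·(H − f)/(H + s − 2f) = 14300 × (179565.3 − 267) / (179565.3 + 14300 − 2 × 267) = 14300 × 179298.3 / 193331.3 ≈ 13262.0 mm.
Far limit Df = s·(H − f)/(H − s) = 14300 × (179565.3 − 267) / (179565.3 − 14300) = 14300 × 179298.3 / 165265.3 ≈ 15514.2 mm.
Depth of field = Df − Dn = 15514.2 − 13262.0 ≈ 2252.2 mm ≈ 2.25 m.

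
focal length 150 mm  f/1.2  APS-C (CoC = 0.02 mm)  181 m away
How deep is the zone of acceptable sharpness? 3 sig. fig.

72.5 m

Hyperfocal distance H = f²/(N·c) + f = 150²/(1.2 × 0.02) + 150 = 22500/0.024 + 150 ≈ 937650.0 mm ≈ 937.6 m.
Near limit Dn = s·(H − f)/(H + s − 2f) = 181000 × (937650.0 − 150) / (937650.0 + 181000 − 2 × 150) = 181000 × 937500.0 / 1118350.0 ≈ 151730 mm.
Far limit Df = s·(H − f)/(H − s) = 181000 × (937650.0 − 150) / (937650.0 − 181000) = 181000 × 937500.0 / 756650.0 ≈ 224262 mm.
Depth of field = Df − Dn = 224262 − 151730 ≈ 72532 mm ≈ 72.5 m.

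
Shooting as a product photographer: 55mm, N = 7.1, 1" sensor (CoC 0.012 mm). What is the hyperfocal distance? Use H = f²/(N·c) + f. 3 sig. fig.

35.6 m

Hyperfocal distance H = f²/(N·c) + f = 55²/(7.1 × 0.012) + 55 = 3025/0.0852 + 55 ≈ 35559.7 mm ≈ 35.6 m.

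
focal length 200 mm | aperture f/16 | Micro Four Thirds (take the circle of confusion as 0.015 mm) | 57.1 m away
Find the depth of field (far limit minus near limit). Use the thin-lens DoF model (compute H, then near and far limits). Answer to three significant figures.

Hyperfocal distance H = f²/(N·c) + f = 200²/(16 × 0.015) + 200 = 40000/0.24 + 200 ≈ 166866.7 mm ≈ 166.9 m.
Near limit Dn = s·(H − f)/(H + s − 2f) = 57100 × (166866.7 − 200) / (166866.7 + 57100 − 2 × 200) = 57100 × 166666.7 / 223566.7 ≈ 42567 mm.
Far limit Df = s·(H − f)/(H − s) = 57100 × (166866.7 − 200) / (166866.7 − 57100) = 57100 × 166666.7 / 109766.7 ≈ 86699 mm.
Depth of field = Df − Dn = 86699 − 42567 ≈ 44132 mm ≈ 44.1 m.

44.1 m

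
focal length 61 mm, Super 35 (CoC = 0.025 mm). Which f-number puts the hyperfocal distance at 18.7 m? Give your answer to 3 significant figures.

f/7.99

Rearrange H = f²/(N·c) + f for N: N = f² / ((H − f)·c).
N = 61² / ((18700 − 61) × 0.025) = 3721 / 466.0 ≈ 7.99.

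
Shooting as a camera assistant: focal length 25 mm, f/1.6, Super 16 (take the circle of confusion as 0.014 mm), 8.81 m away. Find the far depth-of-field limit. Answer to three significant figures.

12.9 m

Hyperfocal distance H = f²/(N·c) + f = 25²/(1.6 × 0.014) + 25 = 625/0.0224 + 25 ≈ 27926.8 mm ≈ 27.93 m.
Far limit Df = s·(H − f)/(H − s) = 8810 × (27926.8 − 25) / (27926.8 − 8810) = 8810 × 27901.8 / 19116.8 ≈ 12859 mm ≈ 12.9 m.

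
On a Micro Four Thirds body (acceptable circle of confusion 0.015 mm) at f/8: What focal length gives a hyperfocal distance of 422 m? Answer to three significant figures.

225 mm

From H = f²/(N·c) + f, with f ≪ H: f ≈ √(H·N·c) = √(422000 × 8 × 0.015) = √50640 ≈ 225.0 mm.
The +f correction barely moves this — solving exactly, f² + N·c·f − N·c·H = 0 ⇒ f = (−N·c + √((N·c)² + 4·N·c·H))/2 = (−0.12 + √202560)/2 ≈ 224.97 mm, so f ≈ 225 mm.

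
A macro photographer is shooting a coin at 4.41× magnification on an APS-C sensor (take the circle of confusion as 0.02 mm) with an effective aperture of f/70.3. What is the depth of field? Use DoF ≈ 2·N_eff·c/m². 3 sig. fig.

0.145 mm

At magnification m, DoF ≈ 2·N_eff·c/m² = 2 × 70.3 × 0.02 / 4.41² = 2.812 / 19.45 ≈ 0.145 mm.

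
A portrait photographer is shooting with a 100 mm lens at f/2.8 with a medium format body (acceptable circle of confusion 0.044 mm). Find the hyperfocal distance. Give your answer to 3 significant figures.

Hyperfocal distance H = f²/(N·c) + f = 100²/(2.8 × 0.044) + 100 = 10000/0.1232 + 100 ≈ 81268.8 mm ≈ 81.3 m.

81.3 m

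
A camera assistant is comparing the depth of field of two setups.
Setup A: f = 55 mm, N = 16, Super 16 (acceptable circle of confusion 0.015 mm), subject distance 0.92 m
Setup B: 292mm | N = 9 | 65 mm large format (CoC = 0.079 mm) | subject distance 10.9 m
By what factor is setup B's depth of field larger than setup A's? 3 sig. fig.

15.3

Setup A: H = 55²/(16×0.015) + 55 ≈ 12659.2 mm; DoF = Df − Dn = 987.79 − 860.92 ≈ 126.87 mm.
Setup B: H = 292²/(9×0.079) + 292 ≈ 120213.2 mm; DoF = Df − Dn = 11957.8 − 10014.2 ≈ 1943.6 mm.
Ratio = 1943.6 / 126.87 ≈ 15.3.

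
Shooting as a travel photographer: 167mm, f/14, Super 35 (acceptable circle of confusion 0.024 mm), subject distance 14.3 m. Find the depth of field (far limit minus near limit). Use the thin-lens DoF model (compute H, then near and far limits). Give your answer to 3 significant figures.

Hyperfocal distance H = f²/(N·c) + f = 167²/(14 × 0.024) + 167 = 27889/0.336 + 167 ≈ 83170.0 mm ≈ 83.17 m.
Near limit Dn = s·(H − f)/(H + s − 2f) = 14300 × (83170.0 − 167) / (83170.0 + 14300 − 2 × 167) = 14300 × 83003.0 / 97136.0 ≈ 12219.4 mm.
Far limit Df = s·(H − f)/(H − s) = 14300 × (83170.0 − 167) / (83170.0 − 14300) = 14300 × 83003.0 / 68870.0 ≈ 17234.5 mm.
Depth of field = Df − Dn = 17234.5 − 12219.4 ≈ 5015.1 mm ≈ 5.02 m.

5.02 m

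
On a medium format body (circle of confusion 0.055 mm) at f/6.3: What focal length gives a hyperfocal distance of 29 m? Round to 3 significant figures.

100 mm

From H = f²/(N·c) + f, with f ≪ H: f ≈ √(H·N·c) = √(29000 × 6.3 × 0.055) = √10048 ≈ 100.2 mm.
The +f correction barely moves this — solving exactly, f² + N·c·f − N·c·H = 0 ⇒ f = (−N·c + √((N·c)² + 4·N·c·H))/2 = (−0.3465 + √40194)/2 ≈ 100.07 mm, so f ≈ 100 mm.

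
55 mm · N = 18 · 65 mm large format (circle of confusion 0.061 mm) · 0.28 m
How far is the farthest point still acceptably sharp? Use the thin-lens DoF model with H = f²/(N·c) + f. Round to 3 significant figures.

Hyperfocal distance H = f²/(N·c) + f = 55²/(18 × 0.061) + 55 = 3025/1.098 + 55 ≈ 2810.0 mm ≈ 2.810 m.
Far limit Df = s·(H − f)/(H − s) = 280 × (2810.0 − 55) / (2810.0 − 280) = 280 × 2755.0 / 2530.0 ≈ 304.90 mm.

305 mm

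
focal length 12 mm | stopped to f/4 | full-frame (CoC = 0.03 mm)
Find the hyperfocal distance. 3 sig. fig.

Hyperfocal distance H = f²/(N·c) + f = 12²/(4 × 0.03) + 12 = 144/0.12 + 12 ≈ 1212.0 mm ≈ 1.21 m.

1.21 m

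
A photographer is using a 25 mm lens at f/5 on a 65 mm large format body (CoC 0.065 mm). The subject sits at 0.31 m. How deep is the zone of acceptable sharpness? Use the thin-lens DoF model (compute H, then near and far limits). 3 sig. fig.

Hyperfocal distance H = f²/(N·c) + f = 25²/(5 × 0.065) + 25 = 625/0.325 + 25 ≈ 1948.1 mm ≈ 1.948 m.
Near limit Dn = s·(H − f)/(H + s − 2f) = 310 × (1948.1 − 25) / (1948.1 + 310 − 2 × 25) = 310 × 1923.1 / 2208.1 ≈ 269.988 mm.
Far limit Df = s·(H − f)/(H − s) = 310 × (1948.1 − 25) / (1948.1 − 310) = 310 × 1923.1 / 1638.1 ≈ 363.935 mm.
Depth of field = Df − Dn = 363.935 − 269.988 ≈ 93.947 mm.

93.9 mm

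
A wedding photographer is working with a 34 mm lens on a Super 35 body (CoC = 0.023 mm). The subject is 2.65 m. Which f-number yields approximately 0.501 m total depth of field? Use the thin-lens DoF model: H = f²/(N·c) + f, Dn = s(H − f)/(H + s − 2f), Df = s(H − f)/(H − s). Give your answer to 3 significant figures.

Write h = H − f = f²/(N·c). The thin-lens limits are Dn = s·h/(h + (s−f)) and Df = s·h/(h − (s−f)), so DoF = Df − Dn = 2·s·(s−f)·h / (h² − (s−f)²).
That is a quadratic in h: DoF·h² − 2·s·(s−f)·h − DoF·(s−f)² = 0 ⇒ h = (s−f)·(s + √(s² + DoF²)) / DoF = 2616 × (2650 + √(2650² + 501²)) / 501 = 2616 × (2650 + 2696.94) / 501 ≈ 27919 mm.
Then N = f²/(c·h) = 34² / (0.023 × 27919) = 1156 / 642.15 ≈ 1.80.

f/1.80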